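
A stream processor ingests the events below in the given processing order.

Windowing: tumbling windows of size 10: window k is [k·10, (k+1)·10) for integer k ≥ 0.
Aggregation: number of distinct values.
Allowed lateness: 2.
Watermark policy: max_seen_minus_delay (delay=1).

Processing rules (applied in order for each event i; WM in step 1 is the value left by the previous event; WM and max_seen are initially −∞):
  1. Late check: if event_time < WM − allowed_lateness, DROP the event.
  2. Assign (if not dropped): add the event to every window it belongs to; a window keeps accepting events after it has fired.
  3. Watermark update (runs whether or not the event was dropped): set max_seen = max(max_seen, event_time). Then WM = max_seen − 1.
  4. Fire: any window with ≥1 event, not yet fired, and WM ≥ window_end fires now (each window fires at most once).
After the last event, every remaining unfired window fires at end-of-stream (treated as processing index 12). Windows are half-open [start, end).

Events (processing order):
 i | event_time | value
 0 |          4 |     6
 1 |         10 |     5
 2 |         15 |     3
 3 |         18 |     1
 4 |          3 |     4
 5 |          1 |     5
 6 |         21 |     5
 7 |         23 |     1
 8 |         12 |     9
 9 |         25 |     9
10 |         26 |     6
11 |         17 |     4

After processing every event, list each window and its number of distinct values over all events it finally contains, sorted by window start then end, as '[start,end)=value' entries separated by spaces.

i=0 t=4 v=6: → [0,10); WM=3
i=1 t=10 v=5: → [10,20); WM=9
i=2 t=15 v=3: → [10,20); WM=14; [0,10) fires=1
i=3 t=18 v=1: → [10,20); WM=17
i=4 t=3 v=4: DROP (t<17-2); WM=17
i=5 t=1 v=5: DROP (t<17-2); WM=17
i=6 t=21 v=5: → [20,30); WM=20; [10,20) fires=3
i=7 t=23 v=1: → [20,30); WM=22
i=8 t=12 v=9: DROP (t<22-2); WM=22
i=9 t=25 v=9: → [20,30); WM=24
i=10 t=26 v=6: → [20,30); WM=25
i=11 t=17 v=4: DROP (t<25-2); WM=25

[0,10)=1 [10,20)=3 [20,30)=4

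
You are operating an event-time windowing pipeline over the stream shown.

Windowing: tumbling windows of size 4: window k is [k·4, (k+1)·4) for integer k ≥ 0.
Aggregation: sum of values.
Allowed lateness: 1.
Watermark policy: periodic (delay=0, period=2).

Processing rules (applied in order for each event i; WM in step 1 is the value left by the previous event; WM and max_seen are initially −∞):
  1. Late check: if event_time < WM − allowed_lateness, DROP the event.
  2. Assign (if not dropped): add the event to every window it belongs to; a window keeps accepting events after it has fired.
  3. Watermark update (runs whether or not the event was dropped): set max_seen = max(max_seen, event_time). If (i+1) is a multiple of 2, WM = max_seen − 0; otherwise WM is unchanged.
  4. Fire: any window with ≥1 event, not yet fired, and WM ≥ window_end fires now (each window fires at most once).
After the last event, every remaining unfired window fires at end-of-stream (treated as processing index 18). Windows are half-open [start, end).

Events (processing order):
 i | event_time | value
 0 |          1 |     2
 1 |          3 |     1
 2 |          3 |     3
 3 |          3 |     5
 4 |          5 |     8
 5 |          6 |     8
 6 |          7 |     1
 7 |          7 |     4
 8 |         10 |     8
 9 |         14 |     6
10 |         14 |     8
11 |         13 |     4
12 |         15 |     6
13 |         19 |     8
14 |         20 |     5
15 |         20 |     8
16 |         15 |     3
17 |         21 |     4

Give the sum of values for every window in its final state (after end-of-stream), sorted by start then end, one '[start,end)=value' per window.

i=0 t=1 v=2: → [0,4); WM=−∞
i=1 t=3 v=1: → [0,4); WM=3
i=2 t=3 v=3: → [0,4); WM=3
i=3 t=3 v=5: → [0,4); WM=3
i=4 t=5 v=8: → [4,8); WM=3
i=5 t=6 v=8: → [4,8); WM=6; [0,4) fires=11
i=6 t=7 v=1: → [4,8); WM=6
i=7 t=7 v=4: → [4,8); WM=7
i=8 t=10 v=8: → [8,12); WM=7
i=9 t=14 v=6: → [12,16); WM=14; [4,8) fires=21 [8,12) fires=8
i=10 t=14 v=8: → [12,16); WM=14
i=11 t=13 v=4: → [12,16); WM=14
i=12 t=15 v=6: → [12,16); WM=14
i=13 t=19 v=8: → [16,20); WM=19; [12,16) fires=24
i=14 t=20 v=5: → [20,24); WM=19
i=15 t=20 v=8: → [20,24); WM=20; [16,20) fires=8
i=16 t=15 v=3: DROP (t<20-1); WM=20
i=17 t=21 v=4: → [20,24); WM=21

[0,4)=11 [4,8)=21 [8,12)=8 [12,16)=24 [16,20)=8 [20,24)=17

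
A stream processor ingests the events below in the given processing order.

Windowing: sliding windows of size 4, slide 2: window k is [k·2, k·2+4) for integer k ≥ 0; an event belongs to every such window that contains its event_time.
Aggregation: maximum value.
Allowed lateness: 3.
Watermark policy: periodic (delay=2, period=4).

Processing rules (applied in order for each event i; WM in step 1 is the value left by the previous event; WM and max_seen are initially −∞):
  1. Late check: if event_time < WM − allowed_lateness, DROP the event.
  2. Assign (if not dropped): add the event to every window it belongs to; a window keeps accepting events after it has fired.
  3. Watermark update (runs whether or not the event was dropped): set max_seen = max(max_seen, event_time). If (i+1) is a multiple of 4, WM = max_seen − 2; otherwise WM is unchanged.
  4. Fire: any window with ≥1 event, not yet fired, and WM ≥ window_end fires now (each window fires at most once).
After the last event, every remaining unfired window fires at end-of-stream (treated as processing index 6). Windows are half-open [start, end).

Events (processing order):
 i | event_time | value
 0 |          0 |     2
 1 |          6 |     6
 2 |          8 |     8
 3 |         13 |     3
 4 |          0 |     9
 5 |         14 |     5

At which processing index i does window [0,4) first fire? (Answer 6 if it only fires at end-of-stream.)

i=0 t=0 v=2: → [0,4); WM=−∞
i=1 t=6 v=6: → [6,10),[4,8); WM=−∞
i=2 t=8 v=8: → [8,12),[6,10); WM=−∞
i=3 t=13 v=3: → [12,16),[10,14); WM=11; [0,4) fires=2 [4,8) fires=6 [6,10) fires=8
i=4 t=0 v=9: DROP (t<11-3); WM=11
i=5 t=14 v=5: → [14,18),[12,16); WM=11

3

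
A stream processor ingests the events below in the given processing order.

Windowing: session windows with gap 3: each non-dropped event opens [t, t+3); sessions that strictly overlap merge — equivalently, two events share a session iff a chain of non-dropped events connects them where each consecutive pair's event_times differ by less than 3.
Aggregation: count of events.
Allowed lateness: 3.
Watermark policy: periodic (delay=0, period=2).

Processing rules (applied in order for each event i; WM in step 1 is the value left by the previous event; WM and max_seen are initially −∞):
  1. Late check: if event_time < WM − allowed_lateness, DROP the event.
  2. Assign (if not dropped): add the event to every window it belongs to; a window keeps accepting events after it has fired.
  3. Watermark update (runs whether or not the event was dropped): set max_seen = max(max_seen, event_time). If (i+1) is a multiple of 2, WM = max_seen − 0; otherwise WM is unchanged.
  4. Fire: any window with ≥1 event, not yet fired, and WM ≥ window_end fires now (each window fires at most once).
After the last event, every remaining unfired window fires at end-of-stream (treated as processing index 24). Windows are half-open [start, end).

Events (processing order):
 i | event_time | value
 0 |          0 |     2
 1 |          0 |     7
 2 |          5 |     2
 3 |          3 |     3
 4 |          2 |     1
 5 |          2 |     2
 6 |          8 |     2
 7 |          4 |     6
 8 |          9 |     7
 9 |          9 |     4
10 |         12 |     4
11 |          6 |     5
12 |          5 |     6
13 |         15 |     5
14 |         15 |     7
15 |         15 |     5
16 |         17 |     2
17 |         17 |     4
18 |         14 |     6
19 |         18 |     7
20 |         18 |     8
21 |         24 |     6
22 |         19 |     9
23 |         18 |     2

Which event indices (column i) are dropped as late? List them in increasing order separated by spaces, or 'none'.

i=0 t=0 v=2: → [0,3); WM=−∞
i=1 t=0 v=7: → [0,3); WM=0
i=2 t=5 v=2: → [5,8); WM=0
i=3 t=3 v=3: → [3,8); WM=5
i=4 t=2 v=1: → [0,8); WM=5
i=5 t=2 v=2: → [0,8); WM=5
i=6 t=8 v=2: → [8,11); WM=5
i=7 t=4 v=6: → [0,8); WM=8
i=8 t=9 v=7: → [8,12); WM=8
i=9 t=9 v=4: → [8,12); WM=9
i=10 t=12 v=4: → [12,15); WM=9
i=11 t=6 v=5: → [0,12); WM=12
i=12 t=5 v=6: DROP (t<12-3); WM=12
i=13 t=15 v=5: → [15,18); WM=15
i=14 t=15 v=7: → [15,18); WM=15
i=15 t=15 v=5: → [15,18); WM=15
i=16 t=17 v=2: → [15,20); WM=15
i=17 t=17 v=4: → [15,20); WM=17
i=18 t=14 v=6: → [12,20); WM=17
i=19 t=18 v=7: → [12,21); WM=18
i=20 t=18 v=8: → [12,21); WM=18
i=21 t=24 v=6: → [24,27); WM=24
i=22 t=19 v=9: DROP (t<24-3); WM=24
i=23 t=18 v=2: DROP (t<24-3); WM=24

12 22 23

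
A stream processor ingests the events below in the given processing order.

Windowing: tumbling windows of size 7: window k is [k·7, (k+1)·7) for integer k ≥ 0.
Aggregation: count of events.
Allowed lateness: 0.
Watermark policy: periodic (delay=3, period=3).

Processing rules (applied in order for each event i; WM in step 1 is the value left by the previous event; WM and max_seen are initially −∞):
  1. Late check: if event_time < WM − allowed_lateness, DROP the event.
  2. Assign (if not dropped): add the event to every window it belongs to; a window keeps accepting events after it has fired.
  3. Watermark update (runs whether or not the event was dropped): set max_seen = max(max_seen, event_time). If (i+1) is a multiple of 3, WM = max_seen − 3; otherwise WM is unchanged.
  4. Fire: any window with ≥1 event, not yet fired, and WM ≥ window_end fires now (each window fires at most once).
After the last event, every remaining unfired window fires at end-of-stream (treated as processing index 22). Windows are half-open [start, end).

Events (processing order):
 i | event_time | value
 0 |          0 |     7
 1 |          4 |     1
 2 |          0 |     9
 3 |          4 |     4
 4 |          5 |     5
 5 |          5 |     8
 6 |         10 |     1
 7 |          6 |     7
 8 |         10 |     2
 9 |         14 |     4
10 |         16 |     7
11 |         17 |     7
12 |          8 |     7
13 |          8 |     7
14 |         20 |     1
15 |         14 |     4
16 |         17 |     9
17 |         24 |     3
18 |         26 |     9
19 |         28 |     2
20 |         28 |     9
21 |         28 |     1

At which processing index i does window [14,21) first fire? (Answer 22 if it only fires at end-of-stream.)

i=0 t=0 v=7: → [0,7); WM=−∞
i=1 t=4 v=1: → [0,7); WM=−∞
i=2 t=0 v=9: → [0,7); WM=1
i=3 t=4 v=4: → [0,7); WM=1
i=4 t=5 v=5: → [0,7); WM=1
i=5 t=5 v=8: → [0,7); WM=2
i=6 t=10 v=1: → [7,14); WM=2
i=7 t=6 v=7: → [0,7); WM=2
i=8 t=10 v=2: → [7,14); WM=7; [0,7) fires=7
i=9 t=14 v=4: → [14,21); WM=7
i=10 t=16 v=7: → [14,21); WM=7
i=11 t=17 v=7: → [14,21); WM=14; [7,14) fires=2
i=12 t=8 v=7: DROP (t<14-0); WM=14
i=13 t=8 v=7: DROP (t<14-0); WM=14
i=14 t=20 v=1: → [14,21); WM=17
i=15 t=14 v=4: DROP (t<17-0); WM=17
i=16 t=17 v=9: → [14,21); WM=17
i=17 t=24 v=3: → [21,28); WM=21; [14,21) fires=5
i=18 t=26 v=9: → [21,28); WM=21
i=19 t=28 v=2: → [28,35); WM=21
i=20 t=28 v=9: → [28,35); WM=25
i=21 t=28 v=1: → [28,35); WM=25

17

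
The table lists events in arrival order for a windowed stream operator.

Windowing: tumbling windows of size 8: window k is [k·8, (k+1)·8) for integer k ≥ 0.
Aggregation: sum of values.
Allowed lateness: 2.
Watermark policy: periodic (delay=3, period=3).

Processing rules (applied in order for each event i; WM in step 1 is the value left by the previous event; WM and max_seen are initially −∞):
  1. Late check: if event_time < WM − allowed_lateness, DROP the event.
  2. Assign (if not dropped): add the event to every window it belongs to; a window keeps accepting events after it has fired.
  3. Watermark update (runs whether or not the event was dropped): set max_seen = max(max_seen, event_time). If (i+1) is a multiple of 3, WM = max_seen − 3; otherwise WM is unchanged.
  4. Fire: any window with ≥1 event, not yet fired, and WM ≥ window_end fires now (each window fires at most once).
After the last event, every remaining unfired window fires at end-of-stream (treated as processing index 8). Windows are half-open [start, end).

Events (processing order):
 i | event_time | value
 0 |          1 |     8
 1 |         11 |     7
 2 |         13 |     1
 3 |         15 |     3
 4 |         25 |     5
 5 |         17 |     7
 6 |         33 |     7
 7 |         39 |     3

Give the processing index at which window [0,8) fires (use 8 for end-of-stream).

2

i=0 t=1 v=8: → [0,8); WM=−∞
i=1 t=11 v=7: → [8,16); WM=−∞
i=2 t=13 v=1: → [8,16); WM=10; [0,8) fires=8
i=3 t=15 v=3: → [8,16); WM=10
i=4 t=25 v=5: → [24,32); WM=10
i=5 t=17 v=7: → [16,24); WM=22; [8,16) fires=11
i=6 t=33 v=7: → [32,40); WM=22
i=7 t=39 v=3: → [32,40); WM=22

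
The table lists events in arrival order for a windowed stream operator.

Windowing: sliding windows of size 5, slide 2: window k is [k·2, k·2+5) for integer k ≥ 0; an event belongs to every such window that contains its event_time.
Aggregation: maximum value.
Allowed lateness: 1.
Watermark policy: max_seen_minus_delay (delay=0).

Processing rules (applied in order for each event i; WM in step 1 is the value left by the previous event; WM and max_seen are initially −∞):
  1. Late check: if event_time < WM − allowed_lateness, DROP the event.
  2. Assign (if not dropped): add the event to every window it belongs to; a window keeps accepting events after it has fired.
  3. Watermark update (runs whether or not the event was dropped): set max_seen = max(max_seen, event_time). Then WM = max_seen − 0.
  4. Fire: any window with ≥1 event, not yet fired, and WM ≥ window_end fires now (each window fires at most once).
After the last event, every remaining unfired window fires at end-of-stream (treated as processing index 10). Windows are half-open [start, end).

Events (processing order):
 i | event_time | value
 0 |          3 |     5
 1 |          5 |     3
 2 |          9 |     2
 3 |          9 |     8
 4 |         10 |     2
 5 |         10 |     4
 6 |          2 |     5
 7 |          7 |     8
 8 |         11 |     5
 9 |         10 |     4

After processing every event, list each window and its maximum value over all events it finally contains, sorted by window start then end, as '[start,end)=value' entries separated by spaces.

i=0 t=3 v=5: → [2,7),[0,5); WM=3
i=1 t=5 v=3: → [4,9),[2,7); WM=5; [0,5) fires=5
i=2 t=9 v=2: → [8,13),[6,11); WM=9; [2,7) fires=5 [4,9) fires=3
i=3 t=9 v=8: → [8,13),[6,11); WM=9
i=4 t=10 v=2: → [10,15),[8,13),[6,11); WM=10
i=5 t=10 v=4: → [10,15),[8,13),[6,11); WM=10
i=6 t=2 v=5: DROP (t<10-1); WM=10
i=7 t=7 v=8: DROP (t<10-1); WM=10
i=8 t=11 v=5: → [10,15),[8,13); WM=11; [6,11) fires=8
i=9 t=10 v=4: → [10,15),[8,13),[6,11); WM=11

[0,5)=5 [2,7)=5 [4,9)=3 [6,11)=8 [8,13)=8 [10,15)=5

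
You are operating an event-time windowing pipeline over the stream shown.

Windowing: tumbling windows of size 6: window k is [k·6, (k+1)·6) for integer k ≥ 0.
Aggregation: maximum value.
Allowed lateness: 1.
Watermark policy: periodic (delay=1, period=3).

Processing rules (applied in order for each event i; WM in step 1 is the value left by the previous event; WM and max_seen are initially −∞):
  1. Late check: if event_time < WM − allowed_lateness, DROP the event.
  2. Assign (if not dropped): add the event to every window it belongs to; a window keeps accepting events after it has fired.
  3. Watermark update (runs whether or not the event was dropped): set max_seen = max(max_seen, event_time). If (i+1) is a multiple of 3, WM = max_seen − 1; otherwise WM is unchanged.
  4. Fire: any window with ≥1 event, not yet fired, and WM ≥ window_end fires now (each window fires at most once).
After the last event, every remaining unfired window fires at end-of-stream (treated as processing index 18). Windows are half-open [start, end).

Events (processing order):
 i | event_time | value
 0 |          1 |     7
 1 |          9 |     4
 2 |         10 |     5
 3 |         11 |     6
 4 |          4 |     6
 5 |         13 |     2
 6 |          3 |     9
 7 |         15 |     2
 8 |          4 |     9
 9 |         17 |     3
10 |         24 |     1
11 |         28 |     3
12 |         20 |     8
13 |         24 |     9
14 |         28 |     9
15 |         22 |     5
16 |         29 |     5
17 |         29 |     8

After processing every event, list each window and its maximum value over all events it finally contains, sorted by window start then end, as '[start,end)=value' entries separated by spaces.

[0,6)=7 [6,12)=6 [12,18)=3 [24,30)=9

i=0 t=1 v=7: → [0,6); WM=−∞
i=1 t=9 v=4: → [6,12); WM=−∞
i=2 t=10 v=5: → [6,12); WM=9; [0,6) fires=7
i=3 t=11 v=6: → [6,12); WM=9
i=4 t=4 v=6: DROP (t<9-1); WM=9
i=5 t=13 v=2: → [12,18); WM=12; [6,12) fires=6
i=6 t=3 v=9: DROP (t<12-1); WM=12
i=7 t=15 v=2: → [12,18); WM=12
i=8 t=4 v=9: DROP (t<12-1); WM=14
i=9 t=17 v=3: → [12,18); WM=14
i=10 t=24 v=1: → [24,30); WM=14
i=11 t=28 v=3: → [24,30); WM=27; [12,18) fires=3
i=12 t=20 v=8: DROP (t<27-1); WM=27
i=13 t=24 v=9: DROP (t<27-1); WM=27
i=14 t=28 v=9: → [24,30); WM=27
i=15 t=22 v=5: DROP (t<27-1); WM=27
i=16 t=29 v=5: → [24,30); WM=27
i=17 t=29 v=8: → [24,30); WM=28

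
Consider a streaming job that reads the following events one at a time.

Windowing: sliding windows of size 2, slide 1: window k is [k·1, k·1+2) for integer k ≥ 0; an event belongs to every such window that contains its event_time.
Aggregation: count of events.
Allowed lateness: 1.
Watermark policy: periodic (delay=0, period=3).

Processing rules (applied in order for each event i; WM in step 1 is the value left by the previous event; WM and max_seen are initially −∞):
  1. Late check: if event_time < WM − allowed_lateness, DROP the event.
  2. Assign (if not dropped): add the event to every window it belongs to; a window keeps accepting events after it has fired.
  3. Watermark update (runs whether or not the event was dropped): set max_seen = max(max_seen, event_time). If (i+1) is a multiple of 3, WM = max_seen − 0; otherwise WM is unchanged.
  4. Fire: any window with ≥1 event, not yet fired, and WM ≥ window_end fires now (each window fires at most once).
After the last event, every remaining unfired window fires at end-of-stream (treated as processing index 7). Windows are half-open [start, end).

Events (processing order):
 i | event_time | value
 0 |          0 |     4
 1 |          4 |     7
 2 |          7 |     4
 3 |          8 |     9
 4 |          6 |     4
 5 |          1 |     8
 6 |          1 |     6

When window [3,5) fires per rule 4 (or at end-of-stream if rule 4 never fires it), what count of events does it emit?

i=0 t=0 v=4: → [0,2); WM=−∞
i=1 t=4 v=7: → [4,6),[3,5); WM=−∞
i=2 t=7 v=4: → [7,9),[6,8); WM=7; [0,2) fires=1 [3,5) fires=1 [4,6) fires=1
i=3 t=8 v=9: → [8,10),[7,9); WM=7
i=4 t=6 v=4: → [6,8),[5,7); WM=7; [5,7) fires=1
i=5 t=1 v=8: DROP (t<7-1); WM=8; [6,8) fires=2
i=6 t=1 v=6: DROP (t<8-1); WM=8

1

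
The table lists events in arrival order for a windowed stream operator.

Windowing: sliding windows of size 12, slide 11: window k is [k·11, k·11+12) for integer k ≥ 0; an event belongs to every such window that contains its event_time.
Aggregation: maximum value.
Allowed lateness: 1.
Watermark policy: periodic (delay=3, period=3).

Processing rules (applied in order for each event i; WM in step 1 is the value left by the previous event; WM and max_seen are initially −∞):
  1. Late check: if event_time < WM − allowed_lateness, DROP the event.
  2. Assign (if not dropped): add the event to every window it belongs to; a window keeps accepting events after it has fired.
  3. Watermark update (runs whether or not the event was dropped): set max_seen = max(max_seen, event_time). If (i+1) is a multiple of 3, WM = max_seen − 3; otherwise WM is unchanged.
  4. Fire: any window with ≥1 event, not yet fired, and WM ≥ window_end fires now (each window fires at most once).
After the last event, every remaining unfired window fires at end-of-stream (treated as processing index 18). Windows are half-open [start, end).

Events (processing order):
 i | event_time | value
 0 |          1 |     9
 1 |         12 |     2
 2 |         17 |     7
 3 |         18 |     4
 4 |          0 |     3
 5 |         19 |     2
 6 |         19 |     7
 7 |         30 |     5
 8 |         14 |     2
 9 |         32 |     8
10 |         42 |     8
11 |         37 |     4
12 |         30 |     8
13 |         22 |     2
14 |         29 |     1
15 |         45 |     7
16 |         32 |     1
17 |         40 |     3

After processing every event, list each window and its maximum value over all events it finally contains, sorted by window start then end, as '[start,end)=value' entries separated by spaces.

i=0 t=1 v=9: → [0,12); WM=−∞
i=1 t=12 v=2: → [11,23); WM=−∞
i=2 t=17 v=7: → [11,23); WM=14; [0,12) fires=9
i=3 t=18 v=4: → [11,23); WM=14
i=4 t=0 v=3: DROP (t<14-1); WM=14
i=5 t=19 v=2: → [11,23); WM=16
i=6 t=19 v=7: → [11,23); WM=16
i=7 t=30 v=5: → [22,34); WM=16
i=8 t=14 v=2: DROP (t<16-1); WM=27; [11,23) fires=7
i=9 t=32 v=8: → [22,34); WM=27
i=10 t=42 v=8: → [33,45); WM=27
i=11 t=37 v=4: → [33,45); WM=39; [22,34) fires=8
i=12 t=30 v=8: DROP (t<39-1); WM=39
i=13 t=22 v=2: DROP (t<39-1); WM=39
i=14 t=29 v=1: DROP (t<39-1); WM=39
i=15 t=45 v=7: → [44,56); WM=39
i=16 t=32 v=1: DROP (t<39-1); WM=39
i=17 t=40 v=3: → [33,45); WM=42

[0,12)=9 [11,23)=7 [22,34)=8 [33,45)=8 [44,56)=7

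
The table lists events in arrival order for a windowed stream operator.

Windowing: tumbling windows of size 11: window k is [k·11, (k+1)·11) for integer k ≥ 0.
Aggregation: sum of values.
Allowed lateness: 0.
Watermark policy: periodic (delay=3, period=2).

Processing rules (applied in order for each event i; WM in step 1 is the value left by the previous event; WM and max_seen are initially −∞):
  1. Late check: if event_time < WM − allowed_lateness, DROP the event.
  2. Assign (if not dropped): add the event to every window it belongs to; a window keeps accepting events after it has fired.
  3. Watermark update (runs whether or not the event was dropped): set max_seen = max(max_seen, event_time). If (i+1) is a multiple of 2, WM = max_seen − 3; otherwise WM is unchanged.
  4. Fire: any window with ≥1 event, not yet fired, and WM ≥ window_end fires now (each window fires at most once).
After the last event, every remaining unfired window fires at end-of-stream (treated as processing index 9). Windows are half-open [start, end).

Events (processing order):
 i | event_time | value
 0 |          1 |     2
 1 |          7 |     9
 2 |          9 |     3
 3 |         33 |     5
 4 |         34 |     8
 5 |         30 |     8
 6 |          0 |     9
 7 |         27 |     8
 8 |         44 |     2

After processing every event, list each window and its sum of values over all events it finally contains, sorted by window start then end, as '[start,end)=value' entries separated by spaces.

[0,11)=14 [22,33)=8 [33,44)=13 [44,55)=2

i=0 t=1 v=2: → [0,11); WM=−∞
i=1 t=7 v=9: → [0,11); WM=4
i=2 t=9 v=3: → [0,11); WM=4
i=3 t=33 v=5: → [33,44); WM=30; [0,11) fires=14
i=4 t=34 v=8: → [33,44); WM=30
i=5 t=30 v=8: → [22,33); WM=31
i=6 t=0 v=9: DROP (t<31-0); WM=31
i=7 t=27 v=8: DROP (t<31-0); WM=31
i=8 t=44 v=2: → [44,55); WM=31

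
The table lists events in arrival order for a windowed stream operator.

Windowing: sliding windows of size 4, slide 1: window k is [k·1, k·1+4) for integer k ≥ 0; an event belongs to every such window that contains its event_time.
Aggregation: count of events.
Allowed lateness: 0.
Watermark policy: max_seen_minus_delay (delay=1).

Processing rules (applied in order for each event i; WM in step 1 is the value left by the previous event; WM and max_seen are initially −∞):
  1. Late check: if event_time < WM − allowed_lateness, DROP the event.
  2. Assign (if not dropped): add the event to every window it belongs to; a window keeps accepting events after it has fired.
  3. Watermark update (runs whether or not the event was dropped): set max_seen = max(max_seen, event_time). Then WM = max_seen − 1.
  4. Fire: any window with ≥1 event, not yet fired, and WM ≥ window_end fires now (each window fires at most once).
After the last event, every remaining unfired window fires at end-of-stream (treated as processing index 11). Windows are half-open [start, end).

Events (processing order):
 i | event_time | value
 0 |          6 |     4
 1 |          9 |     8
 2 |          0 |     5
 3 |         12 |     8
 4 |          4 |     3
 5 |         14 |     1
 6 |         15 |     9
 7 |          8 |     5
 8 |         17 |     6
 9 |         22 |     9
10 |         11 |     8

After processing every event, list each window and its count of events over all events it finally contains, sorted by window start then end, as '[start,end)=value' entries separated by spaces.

i=0 t=6 v=4: → [6,10),[5,9),[4,8),[3,7); WM=5
i=1 t=9 v=8: → [9,13),[8,12),[7,11),[6,10); WM=8; [3,7) fires=1 [4,8) fires=1
i=2 t=0 v=5: DROP (t<8-0); WM=8
i=3 t=12 v=8: → [12,16),[11,15),[10,14),[9,13); WM=11; [5,9) fires=1 [6,10) fires=2 [7,11) fires=1
i=4 t=4 v=3: DROP (t<11-0); WM=11
i=5 t=14 v=1: → [14,18),[13,17),[12,16),[11,15); WM=13; [8,12) fires=1 [9,13) fires=2
i=6 t=15 v=9: → [15,19),[14,18),[13,17),[12,16); WM=14; [10,14) fires=1
i=7 t=8 v=5: DROP (t<14-0); WM=14
i=8 t=17 v=6: → [17,21),[16,20),[15,19),[14,18); WM=16; [11,15) fires=2 [12,16) fires=3
i=9 t=22 v=9: → [22,26),[21,25),[20,24),[19,23); WM=21; [13,17) fires=2 [14,18) fires=3 [15,19) fires=2 [16,20) fires=1 [17,21) fires=1
i=10 t=11 v=8: DROP (t<21-0); WM=21

[3,7)=1 [4,8)=1 [5,9)=1 [6,10)=2 [7,11)=1 [8,12)=1 [9,13)=2 [10,14)=1 [11,15)=2 [12,16)=3 [13,17)=2 [14,18)=3 [15,19)=2 [16,20)=1 [17,21)=1 [19,23)=1 [20,24)=1 [21,25)=1 [22,26)=1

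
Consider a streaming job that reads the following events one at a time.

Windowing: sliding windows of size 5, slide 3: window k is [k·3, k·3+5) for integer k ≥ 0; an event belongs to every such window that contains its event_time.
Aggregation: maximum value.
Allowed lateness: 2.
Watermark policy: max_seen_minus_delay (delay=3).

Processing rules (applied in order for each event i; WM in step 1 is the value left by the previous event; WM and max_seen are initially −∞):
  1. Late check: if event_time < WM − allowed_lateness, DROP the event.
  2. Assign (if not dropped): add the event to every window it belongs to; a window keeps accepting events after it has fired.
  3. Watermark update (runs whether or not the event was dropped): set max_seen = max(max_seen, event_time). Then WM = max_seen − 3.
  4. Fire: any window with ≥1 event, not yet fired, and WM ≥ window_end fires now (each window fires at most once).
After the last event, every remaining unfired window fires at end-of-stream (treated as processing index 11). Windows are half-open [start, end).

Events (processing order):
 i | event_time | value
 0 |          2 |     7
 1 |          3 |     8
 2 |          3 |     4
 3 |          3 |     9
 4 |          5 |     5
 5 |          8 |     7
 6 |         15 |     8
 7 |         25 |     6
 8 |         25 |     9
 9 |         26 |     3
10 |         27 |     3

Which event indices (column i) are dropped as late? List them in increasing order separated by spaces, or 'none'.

none

i=0 t=2 v=7: → [0,5); WM=-1
i=1 t=3 v=8: → [3,8),[0,5); WM=0
i=2 t=3 v=4: → [3,8),[0,5); WM=0
i=3 t=3 v=9: → [3,8),[0,5); WM=0
i=4 t=5 v=5: → [3,8); WM=2
i=5 t=8 v=7: → [6,11); WM=5; [0,5) fires=9
i=6 t=15 v=8: → [15,20),[12,17); WM=12; [3,8) fires=9 [6,11) fires=7
i=7 t=25 v=6: → [24,29),[21,26); WM=22; [12,17) fires=8 [15,20) fires=8
i=8 t=25 v=9: → [24,29),[21,26); WM=22
i=9 t=26 v=3: → [24,29); WM=23
i=10 t=27 v=3: → [27,32),[24,29); WM=24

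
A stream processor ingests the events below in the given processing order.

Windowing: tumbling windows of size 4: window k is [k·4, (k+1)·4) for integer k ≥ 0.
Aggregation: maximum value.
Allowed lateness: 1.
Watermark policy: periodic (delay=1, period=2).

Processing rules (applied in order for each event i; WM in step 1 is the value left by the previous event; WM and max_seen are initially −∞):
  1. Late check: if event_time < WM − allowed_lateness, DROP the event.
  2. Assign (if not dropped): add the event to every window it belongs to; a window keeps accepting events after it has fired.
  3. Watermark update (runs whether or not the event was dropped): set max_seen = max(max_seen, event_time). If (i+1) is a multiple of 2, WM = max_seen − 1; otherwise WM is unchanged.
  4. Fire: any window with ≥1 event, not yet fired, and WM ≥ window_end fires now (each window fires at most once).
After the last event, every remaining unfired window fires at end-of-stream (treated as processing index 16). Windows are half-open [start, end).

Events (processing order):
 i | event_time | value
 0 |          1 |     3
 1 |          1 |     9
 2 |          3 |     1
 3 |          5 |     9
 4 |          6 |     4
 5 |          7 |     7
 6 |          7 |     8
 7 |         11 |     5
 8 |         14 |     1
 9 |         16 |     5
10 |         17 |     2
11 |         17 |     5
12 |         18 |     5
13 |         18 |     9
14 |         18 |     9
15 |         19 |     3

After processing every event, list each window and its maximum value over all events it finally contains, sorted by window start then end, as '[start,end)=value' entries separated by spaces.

i=0 t=1 v=3: → [0,4); WM=−∞
i=1 t=1 v=9: → [0,4); WM=0
i=2 t=3 v=1: → [0,4); WM=0
i=3 t=5 v=9: → [4,8); WM=4; [0,4) fires=9
i=4 t=6 v=4: → [4,8); WM=4
i=5 t=7 v=7: → [4,8); WM=6
i=6 t=7 v=8: → [4,8); WM=6
i=7 t=11 v=5: → [8,12); WM=10; [4,8) fires=9
i=8 t=14 v=1: → [12,16); WM=10
i=9 t=16 v=5: → [16,20); WM=15; [8,12) fires=5
i=10 t=17 v=2: → [16,20); WM=15
i=11 t=17 v=5: → [16,20); WM=16; [12,16) fires=1
i=12 t=18 v=5: → [16,20); WM=16
i=13 t=18 v=9: → [16,20); WM=17
i=14 t=18 v=9: → [16,20); WM=17
i=15 t=19 v=3: → [16,20); WM=18

[0,4)=9 [4,8)=9 [8,12)=5 [12,16)=1 [16,20)=9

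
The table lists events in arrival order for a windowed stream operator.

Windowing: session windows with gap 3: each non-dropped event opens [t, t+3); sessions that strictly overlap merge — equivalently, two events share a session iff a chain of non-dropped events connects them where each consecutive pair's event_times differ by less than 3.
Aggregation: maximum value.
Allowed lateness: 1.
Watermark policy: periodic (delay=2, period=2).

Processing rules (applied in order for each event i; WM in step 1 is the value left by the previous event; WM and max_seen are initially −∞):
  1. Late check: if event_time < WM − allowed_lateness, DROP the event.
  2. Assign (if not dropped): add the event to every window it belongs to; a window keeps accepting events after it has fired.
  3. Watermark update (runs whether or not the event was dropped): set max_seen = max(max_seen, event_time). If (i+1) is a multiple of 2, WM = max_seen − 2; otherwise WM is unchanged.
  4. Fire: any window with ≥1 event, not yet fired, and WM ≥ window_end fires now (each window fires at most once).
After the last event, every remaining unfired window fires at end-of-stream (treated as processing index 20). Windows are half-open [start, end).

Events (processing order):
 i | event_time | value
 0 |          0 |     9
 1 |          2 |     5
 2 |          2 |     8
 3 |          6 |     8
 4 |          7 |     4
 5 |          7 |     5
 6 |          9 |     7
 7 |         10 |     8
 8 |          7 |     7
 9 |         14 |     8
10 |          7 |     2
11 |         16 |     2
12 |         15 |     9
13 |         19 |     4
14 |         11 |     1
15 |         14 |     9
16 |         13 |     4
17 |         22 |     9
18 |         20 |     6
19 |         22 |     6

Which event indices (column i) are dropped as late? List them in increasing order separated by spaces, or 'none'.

i=0 t=0 v=9: → [0,3); WM=−∞
i=1 t=2 v=5: → [0,5); WM=0
i=2 t=2 v=8: → [0,5); WM=0
i=3 t=6 v=8: → [6,9); WM=4
i=4 t=7 v=4: → [6,10); WM=4
i=5 t=7 v=5: → [6,10); WM=5
i=6 t=9 v=7: → [6,12); WM=5
i=7 t=10 v=8: → [6,13); WM=8
i=8 t=7 v=7: → [6,13); WM=8
i=9 t=14 v=8: → [14,17); WM=12
i=10 t=7 v=2: DROP (t<12-1); WM=12
i=11 t=16 v=2: → [14,19); WM=14
i=12 t=15 v=9: → [14,19); WM=14
i=13 t=19 v=4: → [19,22); WM=17
i=14 t=11 v=1: DROP (t<17-1); WM=17
i=15 t=14 v=9: DROP (t<17-1); WM=17
i=16 t=13 v=4: DROP (t<17-1); WM=17
i=17 t=22 v=9: → [22,25); WM=20
i=18 t=20 v=6: → [19,25); WM=20
i=19 t=22 v=6: → [19,25); WM=20

10 14 15 16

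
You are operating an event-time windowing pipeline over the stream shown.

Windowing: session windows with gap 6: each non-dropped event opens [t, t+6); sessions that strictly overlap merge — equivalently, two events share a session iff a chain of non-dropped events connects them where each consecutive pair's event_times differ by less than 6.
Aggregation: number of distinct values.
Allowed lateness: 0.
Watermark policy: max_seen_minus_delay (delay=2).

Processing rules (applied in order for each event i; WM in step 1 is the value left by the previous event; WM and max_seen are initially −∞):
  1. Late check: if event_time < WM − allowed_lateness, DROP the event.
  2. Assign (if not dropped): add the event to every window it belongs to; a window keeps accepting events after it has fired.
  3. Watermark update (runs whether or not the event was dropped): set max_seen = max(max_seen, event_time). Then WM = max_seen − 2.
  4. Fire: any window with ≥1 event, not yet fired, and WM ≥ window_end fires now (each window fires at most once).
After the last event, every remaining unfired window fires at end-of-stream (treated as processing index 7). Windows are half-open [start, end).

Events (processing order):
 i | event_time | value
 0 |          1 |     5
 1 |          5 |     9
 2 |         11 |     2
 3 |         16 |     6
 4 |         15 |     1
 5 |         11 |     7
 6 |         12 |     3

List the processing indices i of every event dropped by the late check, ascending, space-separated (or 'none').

5 6

i=0 t=1 v=5: → [1,7); WM=-1
i=1 t=5 v=9: → [1,11); WM=3
i=2 t=11 v=2: → [11,17); WM=9
i=3 t=16 v=6: → [11,22); WM=14
i=4 t=15 v=1: → [11,22); WM=14
i=5 t=11 v=7: DROP (t<14-0); WM=14
i=6 t=12 v=3: DROP (t<14-0); WM=14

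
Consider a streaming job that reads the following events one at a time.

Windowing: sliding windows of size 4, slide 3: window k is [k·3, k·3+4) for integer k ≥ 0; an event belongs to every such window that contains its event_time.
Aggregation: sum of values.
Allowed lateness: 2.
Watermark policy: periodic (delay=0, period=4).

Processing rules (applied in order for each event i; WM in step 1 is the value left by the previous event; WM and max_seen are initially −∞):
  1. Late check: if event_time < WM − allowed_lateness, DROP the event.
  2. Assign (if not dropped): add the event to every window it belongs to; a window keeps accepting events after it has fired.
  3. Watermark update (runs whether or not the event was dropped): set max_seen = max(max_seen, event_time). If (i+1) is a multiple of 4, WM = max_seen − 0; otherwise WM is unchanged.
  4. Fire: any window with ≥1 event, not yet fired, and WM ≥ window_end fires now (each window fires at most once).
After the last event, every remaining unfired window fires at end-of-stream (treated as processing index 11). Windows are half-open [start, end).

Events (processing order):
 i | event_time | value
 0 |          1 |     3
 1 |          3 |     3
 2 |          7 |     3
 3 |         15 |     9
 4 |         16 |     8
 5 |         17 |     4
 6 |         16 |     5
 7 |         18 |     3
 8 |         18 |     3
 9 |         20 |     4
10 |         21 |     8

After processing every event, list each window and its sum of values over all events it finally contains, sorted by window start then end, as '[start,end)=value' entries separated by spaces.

i=0 t=1 v=3: → [0,4); WM=−∞
i=1 t=3 v=3: → [3,7),[0,4); WM=−∞
i=2 t=7 v=3: → [6,10); WM=−∞
i=3 t=15 v=9: → [15,19),[12,16); WM=15; [0,4) fires=6 [3,7) fires=3 [6,10) fires=3
i=4 t=16 v=8: → [15,19); WM=15
i=5 t=17 v=4: → [15,19); WM=15
i=6 t=16 v=5: → [15,19); WM=15
i=7 t=18 v=3: → [18,22),[15,19); WM=18; [12,16) fires=9
i=8 t=18 v=3: → [18,22),[15,19); WM=18
i=9 t=20 v=4: → [18,22); WM=18
i=10 t=21 v=8: → [21,25),[18,22); WM=18

[0,4)=6 [3,7)=3 [6,10)=3 [12,16)=9 [15,19)=32 [18,22)=18 [21,25)=8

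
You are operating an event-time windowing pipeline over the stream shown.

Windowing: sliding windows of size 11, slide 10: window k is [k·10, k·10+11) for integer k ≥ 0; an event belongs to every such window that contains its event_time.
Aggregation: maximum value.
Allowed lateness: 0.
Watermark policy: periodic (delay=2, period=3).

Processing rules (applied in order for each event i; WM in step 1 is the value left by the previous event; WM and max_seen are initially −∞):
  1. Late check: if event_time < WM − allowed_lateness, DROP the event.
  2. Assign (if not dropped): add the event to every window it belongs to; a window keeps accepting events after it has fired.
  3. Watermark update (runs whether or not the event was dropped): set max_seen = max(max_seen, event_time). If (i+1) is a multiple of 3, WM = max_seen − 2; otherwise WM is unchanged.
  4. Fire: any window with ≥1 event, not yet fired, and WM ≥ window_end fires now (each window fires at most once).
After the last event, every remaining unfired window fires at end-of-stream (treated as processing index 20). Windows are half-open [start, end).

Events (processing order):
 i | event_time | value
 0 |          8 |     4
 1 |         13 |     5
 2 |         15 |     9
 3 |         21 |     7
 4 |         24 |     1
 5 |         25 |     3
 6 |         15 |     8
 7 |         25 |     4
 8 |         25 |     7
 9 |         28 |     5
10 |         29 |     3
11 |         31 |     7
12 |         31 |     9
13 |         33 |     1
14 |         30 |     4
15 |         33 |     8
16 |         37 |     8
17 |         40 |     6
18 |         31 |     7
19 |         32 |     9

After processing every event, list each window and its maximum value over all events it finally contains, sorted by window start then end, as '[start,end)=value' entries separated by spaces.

i=0 t=8 v=4: → [0,11); WM=−∞
i=1 t=13 v=5: → [10,21); WM=−∞
i=2 t=15 v=9: → [10,21); WM=13; [0,11) fires=4
i=3 t=21 v=7: → [20,31); WM=13
i=4 t=24 v=1: → [20,31); WM=13
i=5 t=25 v=3: → [20,31); WM=23; [10,21) fires=9
i=6 t=15 v=8: DROP (t<23-0); WM=23
i=7 t=25 v=4: → [20,31); WM=23
i=8 t=25 v=7: → [20,31); WM=23
i=9 t=28 v=5: → [20,31); WM=23
i=10 t=29 v=3: → [20,31); WM=23
i=11 t=31 v=7: → [30,41); WM=29
i=12 t=31 v=9: → [30,41); WM=29
i=13 t=33 v=1: → [30,41); WM=29
i=14 t=30 v=4: → [30,41),[20,31); WM=31; [20,31) fires=7
i=15 t=33 v=8: → [30,41); WM=31
i=16 t=37 v=8: → [30,41); WM=31
i=17 t=40 v=6: → [40,51),[30,41); WM=38
i=18 t=31 v=7: DROP (t<38-0); WM=38
i=19 t=32 v=9: DROP (t<38-0); WM=38

[0,11)=4 [10,21)=9 [20,31)=7 [30,41)=9 [40,51)=6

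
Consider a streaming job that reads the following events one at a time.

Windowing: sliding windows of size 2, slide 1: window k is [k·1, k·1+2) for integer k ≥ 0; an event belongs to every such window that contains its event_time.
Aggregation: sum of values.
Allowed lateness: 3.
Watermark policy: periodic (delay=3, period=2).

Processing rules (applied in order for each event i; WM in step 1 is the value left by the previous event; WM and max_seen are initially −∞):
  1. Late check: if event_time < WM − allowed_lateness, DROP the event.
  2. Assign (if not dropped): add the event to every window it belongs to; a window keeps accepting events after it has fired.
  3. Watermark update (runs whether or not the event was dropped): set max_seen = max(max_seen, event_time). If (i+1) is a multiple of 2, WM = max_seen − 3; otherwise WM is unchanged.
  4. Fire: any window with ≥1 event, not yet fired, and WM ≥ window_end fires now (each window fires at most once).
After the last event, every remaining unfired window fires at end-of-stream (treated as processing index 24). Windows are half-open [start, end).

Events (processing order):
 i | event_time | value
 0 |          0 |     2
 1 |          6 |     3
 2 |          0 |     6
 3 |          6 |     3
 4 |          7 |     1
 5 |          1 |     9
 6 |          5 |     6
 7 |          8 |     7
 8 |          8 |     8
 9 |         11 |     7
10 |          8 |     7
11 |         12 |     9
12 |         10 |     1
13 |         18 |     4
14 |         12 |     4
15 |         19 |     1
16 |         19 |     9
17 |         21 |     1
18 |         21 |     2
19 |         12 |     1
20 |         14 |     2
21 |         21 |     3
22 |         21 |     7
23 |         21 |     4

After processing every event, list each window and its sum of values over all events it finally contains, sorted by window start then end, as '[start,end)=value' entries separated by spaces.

[0,2)=17 [1,3)=9 [4,6)=6 [5,7)=12 [6,8)=7 [7,9)=23 [8,10)=22 [9,11)=1 [10,12)=8 [11,13)=20 [12,14)=13 [17,19)=4 [18,20)=14 [19,21)=10 [20,22)=17 [21,23)=17

i=0 t=0 v=2: → [0,2); WM=−∞
i=1 t=6 v=3: → [6,8),[5,7); WM=3; [0,2) fires=2
i=2 t=0 v=6: → [0,2); WM=3
i=3 t=6 v=3: → [6,8),[5,7); WM=3
i=4 t=7 v=1: → [7,9),[6,8); WM=3
i=5 t=1 v=9: → [1,3),[0,2); WM=4; [1,3) fires=9
i=6 t=5 v=6: → [5,7),[4,6); WM=4
i=7 t=8 v=7: → [8,10),[7,9); WM=5
i=8 t=8 v=8: → [8,10),[7,9); WM=5
i=9 t=11 v=7: → [11,13),[10,12); WM=8; [4,6) fires=6 [5,7) fires=12 [6,8) fires=7
i=10 t=8 v=7: → [8,10),[7,9); WM=8
i=11 t=12 v=9: → [12,14),[11,13); WM=9; [7,9) fires=23
i=12 t=10 v=1: → [10,12),[9,11); WM=9
i=13 t=18 v=4: → [18,20),[17,19); WM=15; [8,10) fires=22 [9,11) fires=1 [10,12) fires=8 [11,13) fires=16 [12,14) fires=9
i=14 t=12 v=4: → [12,14),[11,13); WM=15
i=15 t=19 v=1: → [19,21),[18,20); WM=16
i=16 t=19 v=9: → [19,21),[18,20); WM=16
i=17 t=21 v=1: → [21,23),[20,22); WM=18
i=18 t=21 v=2: → [21,23),[20,22); WM=18
i=19 t=12 v=1: DROP (t<18-3); WM=18
i=20 t=14 v=2: DROP (t<18-3); WM=18
i=21 t=21 v=3: → [21,23),[20,22); WM=18
i=22 t=21 v=7: → [21,23),[20,22); WM=18
i=23 t=21 v=4: → [21,23),[20,22); WM=18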